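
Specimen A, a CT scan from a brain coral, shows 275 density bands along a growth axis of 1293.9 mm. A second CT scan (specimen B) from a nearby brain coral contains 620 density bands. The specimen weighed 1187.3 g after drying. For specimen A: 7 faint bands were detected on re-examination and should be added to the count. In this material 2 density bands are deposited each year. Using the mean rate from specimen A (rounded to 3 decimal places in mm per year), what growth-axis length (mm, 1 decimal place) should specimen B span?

2844.9 mm

Specimen A: after corrections the count is 275 + 7 = 282 density bands.
Specimen A: dividing by 2 density bands per year: 282 / 2 = 141 years.
A: 1293.9 mm over 141 years gives 1293.9 / 141 ≈ 9.177 mm/year.
Specimen B: 620 density bands at 2 per year is 620 / 2 = 310 years. B's length ≈ 9.177 × 310 = 2844.9 mm.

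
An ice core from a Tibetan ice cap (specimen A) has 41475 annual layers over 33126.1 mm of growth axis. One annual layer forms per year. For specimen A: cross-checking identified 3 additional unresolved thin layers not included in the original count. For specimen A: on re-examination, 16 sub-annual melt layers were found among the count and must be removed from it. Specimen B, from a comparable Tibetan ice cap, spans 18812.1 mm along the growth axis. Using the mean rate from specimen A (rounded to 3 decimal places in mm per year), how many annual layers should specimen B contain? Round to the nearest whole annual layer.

Specimen A: correcting the raw count gives 41475 − 16 + 3 = 41462 true annual layers.
A: 33126.1 mm over 41462 years gives 33126.1 / 41462 ≈ 0.799 mm/year.
For B, 18812.1 / 0.799 = 23544.56 years ≈ 23545 annual layers.

23545 annual layers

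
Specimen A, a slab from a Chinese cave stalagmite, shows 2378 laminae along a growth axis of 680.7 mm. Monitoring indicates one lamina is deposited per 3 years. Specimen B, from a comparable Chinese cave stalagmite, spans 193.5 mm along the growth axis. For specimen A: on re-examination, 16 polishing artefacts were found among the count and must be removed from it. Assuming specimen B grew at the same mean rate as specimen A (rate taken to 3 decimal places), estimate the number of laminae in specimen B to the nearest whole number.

672 laminae

Specimen A: correcting the raw count gives 2378 − 16 = 2362 true laminae.
Specimen A: 2362 laminae at 3 years each span 2362 × 3 = 7086 years.
A: 680.7 mm over 7086 years gives 680.7 / 7086 ≈ 0.096 mm per year.
B spans 193.5 / 0.096 = 2015.62 years; at 3 years per lamina that is 2015.62 / 3 ≈ 672 laminae.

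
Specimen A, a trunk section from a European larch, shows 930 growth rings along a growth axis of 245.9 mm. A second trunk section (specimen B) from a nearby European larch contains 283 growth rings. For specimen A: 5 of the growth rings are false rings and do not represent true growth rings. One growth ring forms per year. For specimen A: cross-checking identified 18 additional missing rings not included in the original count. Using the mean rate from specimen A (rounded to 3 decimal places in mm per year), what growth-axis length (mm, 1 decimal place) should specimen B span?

73.9 mm

Specimen A: adjusted count: 930 − 5 + 18 = 943 growth rings.
A: Mean rate = 245.9 mm / 943 years ≈ 0.261 mm/yr.
Length of B = 0.261 × 283 = 73.9 mm.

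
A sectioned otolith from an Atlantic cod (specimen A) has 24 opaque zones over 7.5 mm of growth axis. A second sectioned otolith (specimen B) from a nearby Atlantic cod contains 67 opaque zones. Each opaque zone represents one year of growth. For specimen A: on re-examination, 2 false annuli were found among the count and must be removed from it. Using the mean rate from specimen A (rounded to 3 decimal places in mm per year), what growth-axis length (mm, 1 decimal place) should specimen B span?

22.8 mm

Specimen A: true opaque zone count = 24 − 2 = 22.
A: 7.5 mm over 22 years gives 7.5 / 22 ≈ 0.341 mm per year.
B's length ≈ 0.341 × 67 = 22.8 mm.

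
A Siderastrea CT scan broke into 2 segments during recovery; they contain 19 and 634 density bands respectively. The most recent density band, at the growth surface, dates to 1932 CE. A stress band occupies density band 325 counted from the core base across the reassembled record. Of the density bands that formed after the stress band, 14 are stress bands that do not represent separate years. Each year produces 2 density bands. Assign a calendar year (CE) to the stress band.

1775 CE

Total density bands = 19 + 634 = 653.
Between density band 325 and the growth surface there are 653 − 325 = 328 density bands.
Excluding 14 false density bands: 328 − 14 = 314.
Dividing by 2 density bands per year: 314 / 2 = 157 years.
Counting back 157 years from 1932 CE places the stress band in 1932 − 157 = 1775 CE.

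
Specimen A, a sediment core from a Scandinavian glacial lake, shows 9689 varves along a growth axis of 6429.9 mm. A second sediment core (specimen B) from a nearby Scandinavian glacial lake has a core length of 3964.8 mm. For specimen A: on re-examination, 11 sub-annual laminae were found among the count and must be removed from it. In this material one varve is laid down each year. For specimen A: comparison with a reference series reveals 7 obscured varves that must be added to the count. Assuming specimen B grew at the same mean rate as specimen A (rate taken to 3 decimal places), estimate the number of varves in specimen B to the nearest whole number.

Specimen A: correcting the raw count gives 9689 − 11 + 7 = 9685 true varves.
A: Mean rate = 6429.9 mm / 9685 years ≈ 0.664 mm/year.
For B, 3964.8 / 0.664 = 5971.08 years ≈ 5971 varves.

5971 varves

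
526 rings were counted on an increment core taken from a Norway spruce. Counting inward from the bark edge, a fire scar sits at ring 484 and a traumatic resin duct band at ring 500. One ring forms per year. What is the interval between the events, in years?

The two markers are separated by 500 − 484 = 16 rings.
One ring per year makes the interval 16 years.

16 years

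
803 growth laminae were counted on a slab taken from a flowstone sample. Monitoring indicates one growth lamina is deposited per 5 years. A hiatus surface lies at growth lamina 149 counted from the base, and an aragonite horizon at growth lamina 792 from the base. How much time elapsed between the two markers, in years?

3215 years

792 − 149 = 643 growth laminae lie between the two events.
Multiplying by 5 years per growth lamina: 643 × 5 = 3215 years.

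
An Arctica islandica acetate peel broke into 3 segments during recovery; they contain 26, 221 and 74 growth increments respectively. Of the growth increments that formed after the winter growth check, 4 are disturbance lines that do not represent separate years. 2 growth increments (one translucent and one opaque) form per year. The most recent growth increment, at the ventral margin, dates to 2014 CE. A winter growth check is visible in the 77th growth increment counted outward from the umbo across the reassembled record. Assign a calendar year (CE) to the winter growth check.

1894 CE

Total growth increments = 26 + 221 + 74 = 321.
Between growth increment 77 and the ventral margin there are 321 − 77 = 244 growth increments.
Excluding 4 false growth increments: 244 − 4 = 240.
With 2 growth increments per year, 240 / 2 = 120 years.
2014 − 120 = 1894 CE.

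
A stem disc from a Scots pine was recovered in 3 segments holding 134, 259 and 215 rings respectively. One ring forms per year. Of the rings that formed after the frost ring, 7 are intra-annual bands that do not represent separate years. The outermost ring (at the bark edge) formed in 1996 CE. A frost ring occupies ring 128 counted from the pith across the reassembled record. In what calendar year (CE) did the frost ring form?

Total rings = 134 + 259 + 215 = 608.
Between ring 128 and the bark edge there are 608 − 128 = 480 rings.
Excluding 7 false rings: 480 − 7 = 473.
The ring at the bark edge is 1996 CE, so the frost ring dates to 1996 − 473 = 1523 CE.

1523 CE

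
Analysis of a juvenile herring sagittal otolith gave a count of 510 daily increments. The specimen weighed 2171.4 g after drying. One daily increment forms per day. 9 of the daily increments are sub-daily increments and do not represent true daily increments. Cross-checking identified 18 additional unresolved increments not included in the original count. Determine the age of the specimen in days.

519 days

After corrections the count is 510 − 9 + 18 = 519 daily increments.
At one daily increment per day, that is 519 days.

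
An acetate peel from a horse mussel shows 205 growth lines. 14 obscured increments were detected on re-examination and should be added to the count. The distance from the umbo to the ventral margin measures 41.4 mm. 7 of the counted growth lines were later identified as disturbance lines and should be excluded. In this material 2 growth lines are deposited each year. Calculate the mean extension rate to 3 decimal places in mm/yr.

0.391 mm/yr

After corrections the count is 205 − 7 + 14 = 212 growth lines.
With 2 growth lines per year, 212 / 2 = 106 years.
41.4 mm over 106 years gives 41.4 / 106 ≈ 0.391 mm/yr.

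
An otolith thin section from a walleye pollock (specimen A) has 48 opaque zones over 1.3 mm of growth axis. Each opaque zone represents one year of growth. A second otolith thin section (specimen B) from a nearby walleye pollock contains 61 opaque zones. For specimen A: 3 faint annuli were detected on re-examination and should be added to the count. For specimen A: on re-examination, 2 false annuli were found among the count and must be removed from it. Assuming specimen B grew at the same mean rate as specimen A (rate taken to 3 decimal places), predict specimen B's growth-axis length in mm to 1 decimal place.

1.6 mm

Specimen A: after corrections the count is 48 − 2 + 3 = 49 opaque zones.
A: 1.3 mm over 49 years gives 1.3 / 49 ≈ 0.027 mm per year.
For B, 0.027 mm/year × 61 years = 1.6 mm.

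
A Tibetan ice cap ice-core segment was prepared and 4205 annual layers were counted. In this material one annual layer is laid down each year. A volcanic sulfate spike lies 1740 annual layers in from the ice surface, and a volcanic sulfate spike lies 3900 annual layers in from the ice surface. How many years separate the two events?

2160 yr

Separation: 3900 − 1740 = 2160 annual layers.
One annual layer per year makes the interval 2160 years.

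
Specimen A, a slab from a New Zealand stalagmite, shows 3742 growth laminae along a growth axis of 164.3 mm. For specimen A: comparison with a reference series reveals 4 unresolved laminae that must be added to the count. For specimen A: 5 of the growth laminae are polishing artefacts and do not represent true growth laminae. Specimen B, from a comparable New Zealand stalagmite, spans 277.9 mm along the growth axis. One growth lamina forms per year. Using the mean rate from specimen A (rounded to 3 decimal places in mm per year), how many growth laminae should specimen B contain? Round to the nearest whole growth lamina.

Specimen A: after corrections the count is 3742 − 5 + 4 = 3741 growth laminae.
A: Extension rate ≈ 164.3 / 3741 = 0.044 mm/yr.
B spans 277.9 / 0.044 = 6315.91 years ≈ 6316 growth laminae.

6316 growth laminae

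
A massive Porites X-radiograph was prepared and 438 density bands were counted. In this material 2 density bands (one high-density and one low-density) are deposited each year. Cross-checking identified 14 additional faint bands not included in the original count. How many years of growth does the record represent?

226 years

Correcting the raw count gives 438 + 14 = 452 true density bands.
452 density bands at 2 per year is 452 / 2 = 226 years.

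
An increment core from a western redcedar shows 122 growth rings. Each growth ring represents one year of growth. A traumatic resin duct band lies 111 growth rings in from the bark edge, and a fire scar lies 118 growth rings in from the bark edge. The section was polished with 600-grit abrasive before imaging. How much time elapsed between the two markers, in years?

7 yr

The two markers are separated by 118 − 111 = 7 growth rings.
One growth ring per year makes the interval 7 years.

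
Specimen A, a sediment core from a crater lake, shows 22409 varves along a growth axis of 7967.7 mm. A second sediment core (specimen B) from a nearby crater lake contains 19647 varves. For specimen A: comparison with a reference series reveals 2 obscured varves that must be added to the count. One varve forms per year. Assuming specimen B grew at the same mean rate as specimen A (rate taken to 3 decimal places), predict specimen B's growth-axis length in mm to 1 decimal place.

Specimen A: adjusted count: 22409 + 2 = 22411 varves.
A: Mean rate = 7967.7 mm / 22411 years ≈ 0.356 mm/year.
B's length ≈ 0.356 × 19647 = 6994.3 mm.

6994.3 mm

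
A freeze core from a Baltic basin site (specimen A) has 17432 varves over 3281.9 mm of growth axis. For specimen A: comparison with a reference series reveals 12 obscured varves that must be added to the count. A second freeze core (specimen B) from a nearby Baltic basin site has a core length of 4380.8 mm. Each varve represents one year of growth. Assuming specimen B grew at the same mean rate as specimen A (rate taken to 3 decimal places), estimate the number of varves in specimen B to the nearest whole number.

23302 varves

Specimen A: correcting the raw count gives 17432 + 12 = 17444 true varves.
A: Extension rate ≈ 3281.9 / 17444 = 0.188 mm/yr.
Specimen B: 4380.8 mm / 0.188 mm per year = 23302.13 years ≈ 23302 varves.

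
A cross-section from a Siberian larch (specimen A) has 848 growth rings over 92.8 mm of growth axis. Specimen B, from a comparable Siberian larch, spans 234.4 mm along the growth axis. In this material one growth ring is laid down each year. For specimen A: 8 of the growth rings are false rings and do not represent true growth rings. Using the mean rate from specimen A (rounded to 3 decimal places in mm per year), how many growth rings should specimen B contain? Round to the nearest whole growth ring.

Specimen A: after corrections the count is 848 − 8 = 840 growth rings.
A: 92.8 mm over 840 years gives 92.8 / 840 ≈ 0.110 mm/year.
B spans 234.4 / 0.110 = 2130.91 years ≈ 2131 growth rings.

2131 growth rings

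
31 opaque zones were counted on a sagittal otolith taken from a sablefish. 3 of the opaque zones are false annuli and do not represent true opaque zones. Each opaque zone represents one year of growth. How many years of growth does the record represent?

28 yr

Adjusted count: 31 − 3 = 28 opaque zones.
One opaque zone per year makes the duration 28 years.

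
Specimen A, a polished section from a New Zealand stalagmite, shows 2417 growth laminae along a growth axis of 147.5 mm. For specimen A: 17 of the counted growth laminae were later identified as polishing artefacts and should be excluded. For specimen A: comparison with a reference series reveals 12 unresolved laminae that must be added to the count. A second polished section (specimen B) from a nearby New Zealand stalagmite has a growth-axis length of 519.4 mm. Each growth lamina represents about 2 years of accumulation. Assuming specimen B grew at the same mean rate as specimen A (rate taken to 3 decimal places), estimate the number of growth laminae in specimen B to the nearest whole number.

8377 growth laminae

Specimen A: correcting the raw count gives 2417 − 17 + 12 = 2412 true growth laminae.
Specimen A: at 2 years per growth lamina, 2412 × 2 = 4824 years.
A: Extension rate ≈ 147.5 / 4824 = 0.031 mm/yr.
Specimen B: 519.4 mm / 0.031 mm per year = 16754.84 years; at 2 years per growth lamina that is 16754.84 / 2 ≈ 8377 growth laminae.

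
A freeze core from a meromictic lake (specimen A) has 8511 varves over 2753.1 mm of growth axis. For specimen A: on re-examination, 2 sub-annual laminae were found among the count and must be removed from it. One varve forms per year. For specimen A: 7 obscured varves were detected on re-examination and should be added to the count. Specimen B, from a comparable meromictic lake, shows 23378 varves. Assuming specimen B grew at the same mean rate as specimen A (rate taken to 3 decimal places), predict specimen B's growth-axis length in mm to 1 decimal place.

Specimen A: adjusted count: 8511 − 2 + 7 = 8516 varves.
A: Extension rate ≈ 2753.1 / 8516 = 0.323 mm per year.
For B, 0.323 mm/year × 23378 years = 7551.1 mm.

7551.1 mm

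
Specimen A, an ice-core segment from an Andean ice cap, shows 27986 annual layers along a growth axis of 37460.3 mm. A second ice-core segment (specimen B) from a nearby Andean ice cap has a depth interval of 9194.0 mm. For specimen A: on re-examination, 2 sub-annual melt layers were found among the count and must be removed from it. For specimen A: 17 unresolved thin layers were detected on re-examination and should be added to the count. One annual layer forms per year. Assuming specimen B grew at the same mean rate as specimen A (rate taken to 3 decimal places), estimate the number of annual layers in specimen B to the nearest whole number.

6871 annual layers

Specimen A: after corrections the count is 27986 − 2 + 17 = 28001 annual layers.
A: Mean rate = 37460.3 mm / 28001 years ≈ 1.338 mm per year.
B spans 9194.0 / 1.338 = 6871.45 years ≈ 6871 annual layers.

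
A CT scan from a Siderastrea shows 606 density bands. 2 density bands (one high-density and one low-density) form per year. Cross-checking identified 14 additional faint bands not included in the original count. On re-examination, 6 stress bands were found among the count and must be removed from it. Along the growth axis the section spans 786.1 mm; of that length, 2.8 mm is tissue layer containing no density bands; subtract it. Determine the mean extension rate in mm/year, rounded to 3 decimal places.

After corrections the count is 606 − 6 + 14 = 614 density bands.
614 density bands at 2 per year is 614 / 2 = 307 years.
Net length = 786.1 − 2.8 = 783.3 mm.
783.3 mm over 307 years gives 783.3 / 307 ≈ 2.551 mm/year.

2.551 mm/year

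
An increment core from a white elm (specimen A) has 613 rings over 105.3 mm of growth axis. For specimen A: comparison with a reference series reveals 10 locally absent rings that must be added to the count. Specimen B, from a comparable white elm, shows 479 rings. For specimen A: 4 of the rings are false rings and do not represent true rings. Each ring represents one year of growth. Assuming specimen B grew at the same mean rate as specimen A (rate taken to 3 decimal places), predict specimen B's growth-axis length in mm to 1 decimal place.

81.4 mm

Specimen A: correcting the raw count gives 613 − 4 + 10 = 619 true rings.
A: 105.3 mm over 619 years gives 105.3 / 619 ≈ 0.170 mm per year.
B's length ≈ 0.170 × 479 = 81.4 mm.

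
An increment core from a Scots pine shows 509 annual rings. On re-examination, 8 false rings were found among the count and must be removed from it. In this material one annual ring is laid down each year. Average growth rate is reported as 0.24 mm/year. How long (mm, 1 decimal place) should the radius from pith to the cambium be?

120.2 mm

Correcting the raw count gives 509 − 8 = 501 true annual rings.
Length ≈ 0.24 × 501 = 120.2 mm.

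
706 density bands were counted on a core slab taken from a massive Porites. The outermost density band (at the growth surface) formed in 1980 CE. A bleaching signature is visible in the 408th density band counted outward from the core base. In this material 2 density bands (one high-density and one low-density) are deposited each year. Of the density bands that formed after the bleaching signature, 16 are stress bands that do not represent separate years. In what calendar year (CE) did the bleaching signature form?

The bleaching signature sits at density band 408 from the core base, so 706 − 408 = 298 density bands formed after it.
Removing the 16 false density bands leaves 298 − 16 = 282 true density bands beyond the bleaching signature.
282 density bands at 2 per year is 282 / 2 = 141 years.
Counting back 141 years from 1980 CE places the bleaching signature in 1980 − 141 = 1839 CE.

1839 CE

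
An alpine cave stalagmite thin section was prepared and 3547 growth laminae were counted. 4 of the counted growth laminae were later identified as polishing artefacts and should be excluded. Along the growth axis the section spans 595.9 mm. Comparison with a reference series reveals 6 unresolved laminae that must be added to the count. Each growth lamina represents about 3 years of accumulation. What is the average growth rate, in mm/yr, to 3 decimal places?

Adjusted count: 3547 − 4 + 6 = 3549 growth laminae.
At 3 years per growth lamina, 3549 × 3 = 10647 years.
Mean rate = 595.9 mm / 10647 years ≈ 0.056 mm/yr.

0.056 mm/yr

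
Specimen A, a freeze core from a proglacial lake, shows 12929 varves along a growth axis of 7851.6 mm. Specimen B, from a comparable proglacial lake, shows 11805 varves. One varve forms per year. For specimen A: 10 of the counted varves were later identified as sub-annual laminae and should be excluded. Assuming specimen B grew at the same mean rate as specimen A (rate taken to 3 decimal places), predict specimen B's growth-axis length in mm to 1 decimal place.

7177.4 mm

Specimen A: true varve count = 12929 − 10 = 12919.
A: Mean rate = 7851.6 mm / 12919 years ≈ 0.608 mm/year.
For B, 0.608 mm/year × 11805 years = 7177.4 mm.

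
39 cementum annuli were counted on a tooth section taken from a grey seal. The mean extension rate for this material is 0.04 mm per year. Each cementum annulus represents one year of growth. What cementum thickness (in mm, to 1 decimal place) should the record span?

The record spans 39 years at 0.04 mm per year.
Predicted length = 0.04 mm/year × 39 years = 1.6 mm.

1.6 mm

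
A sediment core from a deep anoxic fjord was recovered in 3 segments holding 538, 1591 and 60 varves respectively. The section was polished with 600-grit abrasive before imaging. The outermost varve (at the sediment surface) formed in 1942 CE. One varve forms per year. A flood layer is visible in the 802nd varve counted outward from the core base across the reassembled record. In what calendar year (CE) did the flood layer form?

Total varves = 538 + 1591 + 60 = 2189.
Between varve 802 and the sediment surface there are 2189 − 802 = 1387 varves.
The varve at the sediment surface is 1942 CE, so the flood layer dates to 1942 − 1387 = 555 CE.

555 CE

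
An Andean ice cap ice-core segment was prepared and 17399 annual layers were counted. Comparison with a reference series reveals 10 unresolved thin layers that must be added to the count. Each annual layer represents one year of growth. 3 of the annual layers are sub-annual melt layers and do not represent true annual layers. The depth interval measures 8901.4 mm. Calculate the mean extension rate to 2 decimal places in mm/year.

Adjusted count: 17399 − 3 + 10 = 17406 annual layers.
Mean rate = 8901.4 mm / 17406 years ≈ 0.51 mm/year.

0.51 mm/year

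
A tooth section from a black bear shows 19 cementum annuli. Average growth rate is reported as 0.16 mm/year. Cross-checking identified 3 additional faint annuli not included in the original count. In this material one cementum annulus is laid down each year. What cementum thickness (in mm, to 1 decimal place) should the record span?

Adjusted count: 19 + 3 = 22 cementum annuli.
22 years at 0.16 mm/year gives 0.16 × 22 = 3.5 mm.

3.5 mm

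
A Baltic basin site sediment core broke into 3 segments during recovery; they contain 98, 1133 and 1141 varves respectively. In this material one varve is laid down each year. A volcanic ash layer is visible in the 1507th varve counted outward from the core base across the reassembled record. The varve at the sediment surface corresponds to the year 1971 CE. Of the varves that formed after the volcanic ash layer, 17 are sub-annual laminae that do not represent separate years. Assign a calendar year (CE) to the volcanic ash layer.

Total varves = 98 + 1133 + 1141 = 2372.
The volcanic ash layer sits at varve 1507 from the core base, so 2372 − 1507 = 865 varves formed after it.
Excluding 17 false varves: 865 − 17 = 848.
The varve at the sediment surface is 1971 CE, so the volcanic ash layer dates to 1971 − 848 = 1123 CE.

1123 CE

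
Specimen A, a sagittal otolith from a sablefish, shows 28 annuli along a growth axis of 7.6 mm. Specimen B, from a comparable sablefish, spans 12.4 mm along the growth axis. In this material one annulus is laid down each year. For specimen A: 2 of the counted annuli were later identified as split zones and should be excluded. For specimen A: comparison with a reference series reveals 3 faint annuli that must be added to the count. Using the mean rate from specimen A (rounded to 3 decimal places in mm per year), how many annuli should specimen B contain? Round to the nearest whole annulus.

Specimen A: true annulus count = 28 − 2 + 3 = 29.
A: Mean rate = 7.6 mm / 29 years ≈ 0.262 mm per year.
B spans 12.4 / 0.262 = 47.33 years ≈ 47 annuli.

47 annuli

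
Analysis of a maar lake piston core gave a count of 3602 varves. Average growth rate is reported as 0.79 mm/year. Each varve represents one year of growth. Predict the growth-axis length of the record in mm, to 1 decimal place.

2845.6 mm

3602 years of growth are recorded.
3602 years at 0.79 mm/year gives 0.79 × 3602 = 2845.6 mm.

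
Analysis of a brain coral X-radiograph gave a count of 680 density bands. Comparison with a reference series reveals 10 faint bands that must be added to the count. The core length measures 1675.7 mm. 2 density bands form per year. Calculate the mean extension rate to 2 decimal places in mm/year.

Adjusted count: 680 + 10 = 690 density bands.
With 2 density bands per year, 690 / 2 = 345 years.
Mean rate = 1675.7 mm / 345 years ≈ 4.86 mm/year.

4.86 mm/year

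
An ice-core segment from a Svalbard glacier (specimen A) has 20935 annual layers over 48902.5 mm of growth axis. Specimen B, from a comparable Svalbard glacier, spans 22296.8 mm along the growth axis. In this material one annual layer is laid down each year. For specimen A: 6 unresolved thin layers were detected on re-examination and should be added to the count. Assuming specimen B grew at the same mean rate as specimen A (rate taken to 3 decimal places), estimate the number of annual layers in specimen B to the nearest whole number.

Specimen A: true annual layer count = 20935 + 6 = 20941.
A: 48902.5 mm over 20941 years gives 48902.5 / 20941 ≈ 2.335 mm/year.
For B, 22296.8 / 2.335 = 9548.95 years ≈ 9549 annual layers.

9549 annual layers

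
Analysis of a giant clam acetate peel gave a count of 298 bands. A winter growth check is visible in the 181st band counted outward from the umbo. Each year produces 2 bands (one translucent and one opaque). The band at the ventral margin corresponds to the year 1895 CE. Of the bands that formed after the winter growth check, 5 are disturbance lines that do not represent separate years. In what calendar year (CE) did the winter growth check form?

1839 CE

The winter growth check sits at band 181 from the umbo, so 298 − 181 = 117 bands formed after it.
117 − 5 false = 112 true bands after the winter growth check.
Dividing by 2 bands per year: 112 / 2 = 56 years.
Counting back 56 years from 1895 CE places the winter growth check in 1895 − 56 = 1839 CE.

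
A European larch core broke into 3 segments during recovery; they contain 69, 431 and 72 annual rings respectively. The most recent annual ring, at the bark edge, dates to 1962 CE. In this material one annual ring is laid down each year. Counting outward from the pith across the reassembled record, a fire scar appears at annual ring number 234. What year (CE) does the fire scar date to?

1624 CE

Total annual rings = 69 + 431 + 72 = 572.
Between annual ring 234 and the bark edge there are 572 − 234 = 338 annual rings.
1962 − 338 = 1624 CE.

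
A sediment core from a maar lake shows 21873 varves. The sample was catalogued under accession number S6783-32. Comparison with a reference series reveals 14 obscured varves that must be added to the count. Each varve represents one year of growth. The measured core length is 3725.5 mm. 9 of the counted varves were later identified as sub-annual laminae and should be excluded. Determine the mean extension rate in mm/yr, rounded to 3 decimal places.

Adjusted count: 21873 − 9 + 14 = 21878 varves.
3725.5 mm over 21878 years gives 3725.5 / 21878 ≈ 0.170 mm/yr.

0.170 mm/yr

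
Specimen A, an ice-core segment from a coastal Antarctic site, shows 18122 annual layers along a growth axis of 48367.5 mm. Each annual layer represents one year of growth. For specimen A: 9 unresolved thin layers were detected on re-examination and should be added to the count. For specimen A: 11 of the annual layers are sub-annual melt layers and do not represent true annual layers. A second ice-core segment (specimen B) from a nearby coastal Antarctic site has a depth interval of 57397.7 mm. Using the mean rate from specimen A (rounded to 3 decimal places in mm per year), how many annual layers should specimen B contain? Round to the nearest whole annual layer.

Specimen A: true annual layer count = 18122 − 11 + 9 = 18120.
A: Extension rate ≈ 48367.5 / 18120 = 2.669 mm/yr.
B spans 57397.7 / 2.669 = 21505.32 years ≈ 21505 annual layers.

21505 annual layers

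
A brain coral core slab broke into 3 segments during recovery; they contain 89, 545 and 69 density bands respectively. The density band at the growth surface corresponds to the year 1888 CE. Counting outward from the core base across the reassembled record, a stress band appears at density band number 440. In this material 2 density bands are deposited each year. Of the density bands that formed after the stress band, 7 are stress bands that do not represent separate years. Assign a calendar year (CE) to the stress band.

1760 CE

Total density bands = 89 + 545 + 69 = 703.
The stress band sits at density band 440 from the core base, so 703 − 440 = 263 density bands formed after it.
Removing the 7 false density bands leaves 263 − 7 = 256 true density bands beyond the stress band.
256 density bands at 2 per year is 256 / 2 = 128 years.
Counting back 128 years from 1888 CE places the stress band in 1888 − 128 = 1760 CE.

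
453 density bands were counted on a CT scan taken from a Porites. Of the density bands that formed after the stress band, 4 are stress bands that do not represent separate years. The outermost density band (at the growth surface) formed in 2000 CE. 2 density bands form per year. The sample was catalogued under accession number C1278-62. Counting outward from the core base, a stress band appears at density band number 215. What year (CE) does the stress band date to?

1883 CE

Between density band 215 and the growth surface there are 453 − 215 = 238 density bands.
Excluding 4 false density bands: 238 − 4 = 234.
Dividing by 2 density bands per year: 234 / 2 = 117 years.
The density band at the growth surface is 2000 CE, so the stress band dates to 2000 − 117 = 1883 CE.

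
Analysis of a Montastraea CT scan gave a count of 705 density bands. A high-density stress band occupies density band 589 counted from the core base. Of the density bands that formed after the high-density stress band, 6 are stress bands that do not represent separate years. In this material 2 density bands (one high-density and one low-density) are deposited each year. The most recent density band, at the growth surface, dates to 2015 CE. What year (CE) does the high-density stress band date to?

705 − 589 = 116 density bands lie beyond the high-density stress band toward the growth surface.
Removing the 6 false density bands leaves 116 − 6 = 110 true density bands beyond the high-density stress band.
With 2 density bands per year, 110 / 2 = 55 years.
Counting back 55 years from 2015 CE places the high-density stress band in 2015 − 55 = 1960 CE.

1960 CE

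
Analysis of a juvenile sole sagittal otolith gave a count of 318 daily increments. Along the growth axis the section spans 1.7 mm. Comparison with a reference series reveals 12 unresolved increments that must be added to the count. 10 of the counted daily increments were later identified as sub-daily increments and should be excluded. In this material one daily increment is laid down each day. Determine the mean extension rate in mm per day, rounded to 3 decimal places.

Correcting the raw count gives 318 − 10 + 12 = 320 true daily increments.
Extension rate ≈ 1.7 / 320 = 0.005 mm per day.

0.005 mm per day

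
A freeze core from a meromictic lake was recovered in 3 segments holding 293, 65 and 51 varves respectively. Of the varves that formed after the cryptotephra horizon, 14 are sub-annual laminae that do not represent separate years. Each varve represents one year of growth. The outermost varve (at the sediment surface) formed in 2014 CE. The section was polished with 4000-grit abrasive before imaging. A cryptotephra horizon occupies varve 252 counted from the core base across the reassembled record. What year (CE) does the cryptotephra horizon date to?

Total varves = 293 + 65 + 51 = 409.
409 − 252 = 157 varves lie beyond the cryptotephra horizon toward the sediment surface.
Excluding 14 false varves: 157 − 14 = 143.
2014 − 143 = 1871 CE.

1871 CE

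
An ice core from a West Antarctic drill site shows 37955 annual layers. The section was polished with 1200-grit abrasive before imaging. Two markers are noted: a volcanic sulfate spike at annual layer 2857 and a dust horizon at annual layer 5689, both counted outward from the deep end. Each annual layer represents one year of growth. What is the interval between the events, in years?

2832 yr

Separation: 5689 − 2857 = 2832 annual layers.
One annual layer per year makes the interval 2832 years.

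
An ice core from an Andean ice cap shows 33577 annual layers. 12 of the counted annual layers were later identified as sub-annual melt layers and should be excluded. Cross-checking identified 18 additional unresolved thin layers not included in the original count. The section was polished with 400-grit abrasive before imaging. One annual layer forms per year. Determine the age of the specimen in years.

Correcting the raw count gives 33577 − 12 + 18 = 33583 true annual layers.
At one annual layer per year, that is 33583 years.

33583 years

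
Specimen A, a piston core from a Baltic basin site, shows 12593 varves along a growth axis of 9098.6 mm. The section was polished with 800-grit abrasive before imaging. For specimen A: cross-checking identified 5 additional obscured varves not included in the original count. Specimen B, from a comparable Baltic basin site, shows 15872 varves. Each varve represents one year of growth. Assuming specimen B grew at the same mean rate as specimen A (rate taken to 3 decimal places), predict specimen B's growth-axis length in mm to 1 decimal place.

11459.6 mm

Specimen A: true varve count = 12593 + 5 = 12598.
A: Extension rate ≈ 9098.6 / 12598 = 0.722 mm per year.
B's length ≈ 0.722 × 15872 = 11459.6 mm.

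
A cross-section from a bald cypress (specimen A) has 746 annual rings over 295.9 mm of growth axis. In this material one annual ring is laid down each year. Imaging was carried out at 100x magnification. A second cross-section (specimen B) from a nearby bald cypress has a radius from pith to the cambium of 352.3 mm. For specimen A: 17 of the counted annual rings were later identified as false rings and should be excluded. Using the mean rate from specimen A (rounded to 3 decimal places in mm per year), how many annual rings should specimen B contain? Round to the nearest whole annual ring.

868 annual rings

Specimen A: adjusted count: 746 − 17 = 729 annual rings.
A: Extension rate ≈ 295.9 / 729 = 0.406 mm/yr.
Specimen B: 352.3 mm / 0.406 mm per year = 867.73 years ≈ 868 annual rings.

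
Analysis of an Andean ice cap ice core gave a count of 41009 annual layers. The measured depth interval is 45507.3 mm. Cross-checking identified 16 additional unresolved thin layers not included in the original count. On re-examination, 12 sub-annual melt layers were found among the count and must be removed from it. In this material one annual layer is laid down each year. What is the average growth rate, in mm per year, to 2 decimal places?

True annual layer count = 41009 − 12 + 16 = 41013.
Mean rate = 45507.3 mm / 41013 years ≈ 1.11 mm per year.

1.11 mm per year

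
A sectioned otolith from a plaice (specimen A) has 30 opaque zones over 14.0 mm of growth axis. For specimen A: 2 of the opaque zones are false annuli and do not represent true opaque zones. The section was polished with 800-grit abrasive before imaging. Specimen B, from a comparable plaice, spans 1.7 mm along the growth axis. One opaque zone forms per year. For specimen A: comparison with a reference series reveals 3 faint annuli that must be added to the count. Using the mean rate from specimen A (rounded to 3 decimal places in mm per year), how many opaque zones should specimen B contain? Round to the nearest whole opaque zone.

4 opaque zones

Specimen A: correcting the raw count gives 30 − 2 + 3 = 31 true opaque zones.
A: Extension rate ≈ 14.0 / 31 = 0.452 mm/yr.
For B, 1.7 / 0.452 = 3.76 years ≈ 4 opaque zones.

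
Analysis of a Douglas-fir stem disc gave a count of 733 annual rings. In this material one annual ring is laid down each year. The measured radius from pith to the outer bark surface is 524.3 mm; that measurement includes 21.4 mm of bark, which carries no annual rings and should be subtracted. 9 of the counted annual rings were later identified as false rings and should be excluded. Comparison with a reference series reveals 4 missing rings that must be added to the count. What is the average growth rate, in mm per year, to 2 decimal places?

0.69 mm per year

True annual ring count = 733 − 9 + 4 = 728.
The growth record spans 524.3 − 21.4 = 502.9 mm.
Mean rate = 502.9 mm / 728 years ≈ 0.69 mm per year.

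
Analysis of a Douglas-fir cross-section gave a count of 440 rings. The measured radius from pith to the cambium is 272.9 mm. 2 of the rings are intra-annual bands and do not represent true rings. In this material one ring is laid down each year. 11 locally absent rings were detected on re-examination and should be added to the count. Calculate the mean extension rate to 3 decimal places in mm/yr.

Adjusted count: 440 − 2 + 11 = 449 rings.
Mean rate = 272.9 mm / 449 years ≈ 0.608 mm/yr.

0.608 mm/yr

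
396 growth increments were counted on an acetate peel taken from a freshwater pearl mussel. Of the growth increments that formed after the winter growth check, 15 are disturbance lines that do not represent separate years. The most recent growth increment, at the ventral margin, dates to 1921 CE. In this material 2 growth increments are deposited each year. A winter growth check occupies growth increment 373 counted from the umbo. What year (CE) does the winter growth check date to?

Between growth increment 373 and the ventral margin there are 396 − 373 = 23 growth increments.
23 − 15 false = 8 true growth increments after the winter growth check.
With 2 growth increments per year, 8 / 2 = 4 years.
The growth increment at the ventral margin is 1921 CE, so the winter growth check dates to 1921 − 4 = 1917 CE.

1917 CE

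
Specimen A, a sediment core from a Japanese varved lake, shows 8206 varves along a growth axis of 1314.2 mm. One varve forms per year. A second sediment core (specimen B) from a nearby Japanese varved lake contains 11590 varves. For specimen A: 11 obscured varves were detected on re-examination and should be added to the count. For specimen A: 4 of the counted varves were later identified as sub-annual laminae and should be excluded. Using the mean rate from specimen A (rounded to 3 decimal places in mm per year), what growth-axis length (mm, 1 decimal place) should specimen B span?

Specimen A: after corrections the count is 8206 − 4 + 11 = 8213 varves.
A: Mean rate = 1314.2 mm / 8213 years ≈ 0.160 mm/yr.
Length of B = 0.160 × 11590 = 1854.4 mm.

1854.4 mm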